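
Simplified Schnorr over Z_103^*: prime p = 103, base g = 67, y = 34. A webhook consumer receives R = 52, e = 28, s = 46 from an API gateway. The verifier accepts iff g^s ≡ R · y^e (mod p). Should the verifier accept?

g^s mod p:
Squares mod 103: 67^1≡67, 67^2≡60, 67^4≡98, 67^8≡25, 67^16≡7, 67^32≡49
46 = 32 + 8 + 4 + 2, so 67^46 ≡ 49·25·98·60 ≡ 4 (mod 103)
R · y^e mod p:
Squares mod 103: 34^1≡34, 34^2≡23, 34^4≡14, 34^8≡93, 34^16≡100
28 = 16 + 8 + 4, so 34^28 ≡ 100·93·14 ≡ 8 (mod 103)
52·8 = 416 ≡ 4 (mod 103)
4 ≡ 4 (mod 103); signature holds.

accept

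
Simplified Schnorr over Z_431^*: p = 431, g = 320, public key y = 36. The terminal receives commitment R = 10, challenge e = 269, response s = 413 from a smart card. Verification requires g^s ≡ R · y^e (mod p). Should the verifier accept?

reject

g^s mod p:
320^413 mod 431 = 184
R · y^e mod p:
36^269 mod 431 = 128
10·128 = 1280 ≡ 418 (mod 431)
184 ≠ 418; the check fails.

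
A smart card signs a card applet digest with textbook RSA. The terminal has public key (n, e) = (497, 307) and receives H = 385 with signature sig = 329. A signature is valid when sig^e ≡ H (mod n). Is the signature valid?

valid

sig^307 mod 497 = 385
385 = H, so the signature checks out.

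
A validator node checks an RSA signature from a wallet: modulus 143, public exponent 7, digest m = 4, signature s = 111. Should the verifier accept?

reject

s^2 ≡ 111^2 = 12321 ≡ 23
s^4 ≡ 23^2 = 529 ≡ 100
7 = 4 + 2 + 1, so s^7 ≡ 100·23·111 ≡ 45 (mod 143)
The recovered value 45 does not match the digest 4.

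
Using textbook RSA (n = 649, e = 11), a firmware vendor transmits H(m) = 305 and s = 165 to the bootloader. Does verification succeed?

fails

s^2 ≡ 165^2 = 27225 ≡ 616
s^4 ≡ 616^2 = 379456 ≡ 440
s^8 ≡ 440^2 = 193600 ≡ 198
11 = 8 + 2 + 1, so s^11 ≡ 198·616·165 ≡ 528 (mod 649)
The recovered value 528 does not match the digest 305.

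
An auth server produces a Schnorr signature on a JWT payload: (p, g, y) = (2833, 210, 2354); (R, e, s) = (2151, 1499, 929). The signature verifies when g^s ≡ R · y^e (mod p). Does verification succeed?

g^s mod p:
Squares mod 2833: 210^1≡210, 210^2≡1605, 210^4≡828, 210^8≡2831, 210^16≡4, 210^32≡16, 210^64≡256, 210^128≡377, 210^256≡479, 210^512≡2801
929 = 512 + 256 + 128 + 32 + 1, so 210^929 ≡ 2801·479·377·16·210 ≡ 1469 (mod 2833)
R · y^e mod p:
Squares mod 2833: 2354^1≡2354, 2354^2≡2801, 2354^4≡1024, 2354^8≡366, 2354^16≡805, 2354^32≡2101, 2354^64≡387, 2354^128≡2453, 2354^256≡2750, 2354^512≡1223, 2354^1024≡2738
1499 = 1024 + 256 + 128 + 64 + 16 + 8 + 2 + 1, so 2354^1499 ≡ 2738·2750·2453·387·805·366·2801·2354 ≡ 2 (mod 2833)
2151·2 = 4302 ≡ 1469 (mod 2833)
1469 ≡ 1469 (mod 2833); signature holds.

passes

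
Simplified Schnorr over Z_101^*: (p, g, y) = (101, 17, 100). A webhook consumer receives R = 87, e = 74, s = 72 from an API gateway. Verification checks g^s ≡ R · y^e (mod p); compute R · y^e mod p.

87

100^74 mod 101 = 1
R · y^e ≡ 87·1 = 87 ≡ 87 (mod 101)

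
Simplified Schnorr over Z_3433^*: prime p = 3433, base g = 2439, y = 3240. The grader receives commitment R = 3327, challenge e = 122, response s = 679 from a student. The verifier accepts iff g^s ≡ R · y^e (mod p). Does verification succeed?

g^s mod p:
2439^2 = 5948721 ≡ 2765
2439^4 ≡ 2765^2 = 7645225 ≡ 3367
2439^8 ≡ 3367^2 = 11336689 ≡ 923
2439^16 ≡ 923^2 = 851929 ≡ 545
2439^32 ≡ 545^2 = 297025 ≡ 1787
2439^64 ≡ 1787^2 = 3193369 ≡ 679
2439^128 ≡ 679^2 = 461041 ≡ 1019
2439^256 ≡ 1019^2 = 1038361 ≡ 1595
2439^512 ≡ 1595^2 = 2544025 ≡ 172
679 = 512 + 128 + 32 + 4 + 2 + 1, so 2439^679 ≡ 172·1019·1787·3367·2765·2439 ≡ 3215 (mod 3433)
R · y^e mod p:
3240^2 = 10497600 ≡ 2919
3240^4 ≡ 2919^2 = 8520561 ≡ 3288
3240^8 ≡ 3288^2 = 10810944 ≡ 427
3240^16 ≡ 427^2 = 182329 ≡ 380
3240^32 ≡ 380^2 = 144400 ≡ 214
3240^64 ≡ 214^2 = 45796 ≡ 1167
122 = 64 + 32 + 16 + 8 + 2, so 3240^122 ≡ 1167·214·380·427·2919 ≡ 2593 (mod 3433)
3327·2593 = 8626911 ≡ 3215 (mod 3433)
3215 ≡ 3215 (mod 3433); signature holds.

passes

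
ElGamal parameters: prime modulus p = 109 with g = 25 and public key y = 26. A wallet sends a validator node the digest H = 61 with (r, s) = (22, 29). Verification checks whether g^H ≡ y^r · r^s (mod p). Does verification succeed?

passes

Left side g^H mod p:
25^2 = 625 ≡ 80
25^4 ≡ 80^2 = 6400 ≡ 78
25^8 ≡ 78^2 = 6084 ≡ 89
25^16 ≡ 89^2 = 7921 ≡ 73
25^32 ≡ 73^2 = 5329 ≡ 97
61 = 32 + 16 + 8 + 4 + 1, so 25^61 ≡ 97·73·89·78·25 ≡ 21 (mod 109)
Right side y^r · r^s mod p:
26^2 = 676 ≡ 22
26^4 ≡ 22^2 = 484 ≡ 48
26^8 ≡ 48^2 = 2304 ≡ 15
26^16 ≡ 15^2 = 225 ≡ 7
22 = 16 + 4 + 2, so 26^22 ≡ 7·48·22 ≡ 89 (mod 109)
22^2 = 484 ≡ 48
22^4 ≡ 48^2 = 2304 ≡ 15
22^8 ≡ 15^2 = 225 ≡ 7
22^16 ≡ 7^2 = 49
29 = 16 + 8 + 4 + 1, so 22^29 ≡ 49·7·15·22 ≡ 48 (mod 109)
89·48 = 4272 ≡ 21 (mod 109)
21 ≡ 21 (mod 109), so the signature is genuine.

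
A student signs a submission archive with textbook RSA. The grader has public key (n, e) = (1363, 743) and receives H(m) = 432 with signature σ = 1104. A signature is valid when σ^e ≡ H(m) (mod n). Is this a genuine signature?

σ^2 ≡ 1104^2 = 1218816 ≡ 294
σ^4 ≡ 294^2 = 86436 ≡ 567
σ^8 ≡ 567^2 = 321489 ≡ 1184
σ^16 ≡ 1184^2 = 1401856 ≡ 692
σ^32 ≡ 692^2 = 478864 ≡ 451
σ^64 ≡ 451^2 = 203401 ≡ 314
σ^128 ≡ 314^2 = 98596 ≡ 460
σ^256 ≡ 460^2 = 211600 ≡ 335
σ^512 ≡ 335^2 = 112225 ≡ 459
743 = 512 + 128 + 64 + 32 + 4 + 2 + 1, so σ^743 ≡ 459·460·314·451·567·294·1104 ≡ 781 (mod 1363)
σ^743 mod 1363 = 781, but H(m) = 432.

forged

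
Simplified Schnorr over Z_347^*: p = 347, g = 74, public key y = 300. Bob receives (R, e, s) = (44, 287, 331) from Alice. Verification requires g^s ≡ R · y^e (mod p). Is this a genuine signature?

genuine

g^s mod p:
74^2 = 5476 ≡ 271
74^4 ≡ 271^2 = 73441 ≡ 224
74^8 ≡ 224^2 = 50176 ≡ 208
74^16 ≡ 208^2 = 43264 ≡ 236
74^32 ≡ 236^2 = 55696 ≡ 176
74^64 ≡ 176^2 = 30976 ≡ 93
74^128 ≡ 93^2 = 8649 ≡ 321
74^256 ≡ 321^2 = 103041 ≡ 329
331 = 256 + 64 + 8 + 2 + 1, so 74^331 ≡ 329·93·208·271·74 ≡ 115 (mod 347)
R · y^e mod p:
300^2 = 90000 ≡ 127
300^4 ≡ 127^2 = 16129 ≡ 167
300^8 ≡ 167^2 = 27889 ≡ 129
300^16 ≡ 129^2 = 16641 ≡ 332
300^32 ≡ 332^2 = 110224 ≡ 225
300^64 ≡ 225^2 = 50625 ≡ 310
300^128 ≡ 310^2 = 96100 ≡ 328
300^256 ≡ 328^2 = 107584 ≡ 14
287 = 256 + 16 + 8 + 4 + 2 + 1, so 300^287 ≡ 14·332·129·167·127·300 ≡ 184 (mod 347)
44·184 = 8096 ≡ 115 (mod 347)
115 ≡ 115 (mod 347); signature holds.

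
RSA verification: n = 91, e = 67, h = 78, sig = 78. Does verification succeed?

passes

Squares mod 91: sig^1≡78, sig^2≡78, sig^4≡78, sig^8≡78, sig^16≡78, sig^32≡78, sig^64≡78
67 = 64 + 2 + 1, so sig^67 ≡ 78·78·78 ≡ 78 (mod 91)
78 = h, so the signature checks out.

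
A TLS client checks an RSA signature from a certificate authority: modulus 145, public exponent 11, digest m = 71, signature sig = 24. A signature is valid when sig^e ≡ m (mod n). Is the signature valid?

sig^2 ≡ 24^2 = 576 ≡ 141
sig^4 ≡ 141^2 = 19881 ≡ 16
sig^8 ≡ 16^2 = 256 ≡ 111
11 = 8 + 2 + 1, so sig^11 ≡ 111·141·24 ≡ 74 (mod 145)
sig^11 mod 145 = 74, but m = 71.

invalid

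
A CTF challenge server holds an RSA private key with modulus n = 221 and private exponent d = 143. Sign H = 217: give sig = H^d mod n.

H^2 ≡ 217^2 = 47089 ≡ 16
H^4 ≡ 16^2 = 256 ≡ 35
H^8 ≡ 35^2 = 1225 ≡ 120
H^16 ≡ 120^2 = 14400 ≡ 35
H^32 ≡ 35^2 = 1225 ≡ 120
H^64 ≡ 120^2 = 14400 ≡ 35
H^128 ≡ 35^2 = 1225 ≡ 120
143 = 128 + 8 + 4 + 2 + 1, so H^143 ≡ 120·120·35·16·217 ≡ 55 (mod 221)

55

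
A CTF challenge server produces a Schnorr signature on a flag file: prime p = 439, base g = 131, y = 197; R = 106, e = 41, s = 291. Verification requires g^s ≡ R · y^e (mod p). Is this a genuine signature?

g^s mod p:
131^2 = 17161 ≡ 40
131^4 ≡ 40^2 = 1600 ≡ 283
131^8 ≡ 283^2 = 80089 ≡ 191
131^16 ≡ 191^2 = 36481 ≡ 44
131^32 ≡ 44^2 = 1936 ≡ 180
131^64 ≡ 180^2 = 32400 ≡ 353
131^128 ≡ 353^2 = 124609 ≡ 372
131^256 ≡ 372^2 = 138384 ≡ 99
291 = 256 + 32 + 2 + 1, so 131^291 ≡ 99·180·40·131 ≡ 183 (mod 439)
R · y^e mod p:
197^2 = 38809 ≡ 177
197^4 ≡ 177^2 = 31329 ≡ 160
197^8 ≡ 160^2 = 25600 ≡ 138
197^16 ≡ 138^2 = 19044 ≡ 167
197^32 ≡ 167^2 = 27889 ≡ 232
41 = 32 + 8 + 1, so 197^41 ≡ 232·138·197 ≡ 39 (mod 439)
106·39 = 4134 ≡ 183 (mod 439)
183 ≡ 183 (mod 439); signature holds.

genuine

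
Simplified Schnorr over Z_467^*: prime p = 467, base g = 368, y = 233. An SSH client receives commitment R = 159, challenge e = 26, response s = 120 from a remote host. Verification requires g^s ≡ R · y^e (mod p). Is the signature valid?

valid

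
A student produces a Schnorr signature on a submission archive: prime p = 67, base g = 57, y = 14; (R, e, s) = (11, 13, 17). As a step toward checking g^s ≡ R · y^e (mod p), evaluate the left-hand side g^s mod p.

Squares mod 67: 57^1≡57, 57^2≡33, 57^4≡17, 57^8≡21, 57^16≡39
17 = 16 + 1, so 57^17 ≡ 39·57 ≡ 12 (mod 67)

12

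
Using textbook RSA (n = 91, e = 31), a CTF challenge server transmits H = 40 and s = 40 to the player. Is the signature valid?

s^31 mod 91 = 40
s^31 mod 91 = 40 matches H.

valid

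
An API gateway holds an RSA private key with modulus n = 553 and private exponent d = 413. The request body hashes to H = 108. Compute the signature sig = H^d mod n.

H^2 ≡ 108^2 = 11664 ≡ 51
H^4 ≡ 51^2 = 2601 ≡ 389
H^8 ≡ 389^2 = 151321 ≡ 352
H^16 ≡ 352^2 = 123904 ≡ 32
H^32 ≡ 32^2 = 1024 ≡ 471
H^64 ≡ 471^2 = 221841 ≡ 88
H^128 ≡ 88^2 = 7744 ≡ 2
H^256 ≡ 2^2 = 4
413 = 256 + 128 + 16 + 8 + 4 + 1, so H^413 ≡ 4·2·32·352·389·108 ≡ 432 (mod 553)

432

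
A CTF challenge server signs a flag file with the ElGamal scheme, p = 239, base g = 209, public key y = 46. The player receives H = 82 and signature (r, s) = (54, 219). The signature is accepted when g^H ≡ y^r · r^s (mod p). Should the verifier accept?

reject

Left side g^H mod p:
209^2 = 43681 ≡ 183
209^4 ≡ 183^2 = 33489 ≡ 29
209^8 ≡ 29^2 = 841 ≡ 124
209^16 ≡ 124^2 = 15376 ≡ 80
209^32 ≡ 80^2 = 6400 ≡ 186
209^64 ≡ 186^2 = 34596 ≡ 180
82 = 64 + 16 + 2, so 209^82 ≡ 180·80·183 ≡ 225 (mod 239)
Right side y^r · r^s mod p:
46^2 = 2116 ≡ 204
46^4 ≡ 204^2 = 41616 ≡ 30
46^8 ≡ 30^2 = 900 ≡ 183
46^16 ≡ 183^2 = 33489 ≡ 29
46^32 ≡ 29^2 = 841 ≡ 124
54 = 32 + 16 + 4 + 2, so 46^54 ≡ 124·29·30·204 ≡ 161 (mod 239)
54^2 = 2916 ≡ 48
54^4 ≡ 48^2 = 2304 ≡ 153
54^8 ≡ 153^2 = 23409 ≡ 226
54^16 ≡ 226^2 = 51076 ≡ 169
54^32 ≡ 169^2 = 28561 ≡ 120
54^64 ≡ 120^2 = 14400 ≡ 60
54^128 ≡ 60^2 = 3600 ≡ 15
219 = 128 + 64 + 16 + 8 + 2 + 1, so 54^219 ≡ 15·60·169·226·48·54 ≡ 49 (mod 239)
161·49 = 7889 ≡ 2 (mod 239)
225 ≠ 2, so verification fails.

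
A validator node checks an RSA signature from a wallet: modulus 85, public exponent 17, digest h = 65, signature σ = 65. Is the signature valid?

σ^2 ≡ 65^2 = 4225 ≡ 60
σ^4 ≡ 60^2 = 3600 ≡ 30
σ^8 ≡ 30^2 = 900 ≡ 50
σ^16 ≡ 50^2 = 2500 ≡ 35
17 = 16 + 1, so σ^17 ≡ 35·65 ≡ 65 (mod 85)
σ^17 mod 85 = 65 matches h.

valid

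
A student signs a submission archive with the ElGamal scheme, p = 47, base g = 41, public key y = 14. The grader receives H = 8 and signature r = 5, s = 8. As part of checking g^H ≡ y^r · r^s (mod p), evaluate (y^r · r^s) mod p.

24

14^5 mod 47 = 3
5^8 mod 47 = 8
y^r · r^s ≡ 3·8 = 24 ≡ 24 (mod 47)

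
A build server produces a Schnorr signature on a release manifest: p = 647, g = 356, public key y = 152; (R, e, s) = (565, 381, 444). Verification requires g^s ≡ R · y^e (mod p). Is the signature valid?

g^s mod p:
Squares mod 647: 356^1≡356, 356^2≡571, 356^4≡600, 356^8≡268, 356^16≡7, 356^32≡49, 356^64≡460, 356^128≡31, 356^256≡314
444 = 256 + 128 + 32 + 16 + 8 + 4, so 356^444 ≡ 314·31·49·7·268·600 ≡ 432 (mod 647)
R · y^e mod p:
Squares mod 647: 152^1≡152, 152^2≡459, 152^4≡406, 152^8≡498, 152^16≡203, 152^32≡448, 152^64≡134, 152^128≡487, 152^256≡367
381 = 256 + 64 + 32 + 16 + 8 + 4 + 1, so 152^381 ≡ 367·134·448·203·498·406·152 ≡ 352 (mod 647)
565·352 = 198880 ≡ 251 (mod 647)
432 ≠ 251; the check fails.

invalid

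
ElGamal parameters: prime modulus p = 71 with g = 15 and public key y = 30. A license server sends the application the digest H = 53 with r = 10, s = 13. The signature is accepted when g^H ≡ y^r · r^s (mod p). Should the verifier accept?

accept

Left side g^H mod p:
Squares mod 71: 15^1≡15, 15^2≡12, 15^4≡2, 15^8≡4, 15^16≡16, 15^32≡43
53 = 32 + 16 + 4 + 1, so 15^53 ≡ 43·16·2·15 ≡ 50 (mod 71)
Right side y^r · r^s mod p:
Squares mod 71: 30^1≡30, 30^2≡48, 30^4≡32, 30^8≡30
10 = 8 + 2, so 30^10 ≡ 30·48 ≡ 20 (mod 71)
Squares mod 71: 10^1≡10, 10^2≡29, 10^4≡60, 10^8≡50
13 = 8 + 4 + 1, so 10^13 ≡ 50·60·10 ≡ 38 (mod 71)
20·38 = 760 ≡ 50 (mod 71)
50 ≡ 50 (mod 71), so the signature is genuine.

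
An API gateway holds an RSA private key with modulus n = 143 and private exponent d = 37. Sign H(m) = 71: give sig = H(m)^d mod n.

58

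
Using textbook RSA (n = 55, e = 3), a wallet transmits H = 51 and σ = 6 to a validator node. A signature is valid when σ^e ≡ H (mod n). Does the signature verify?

verifies

σ^3 mod 55 = 51
51 = H, so the signature checks out.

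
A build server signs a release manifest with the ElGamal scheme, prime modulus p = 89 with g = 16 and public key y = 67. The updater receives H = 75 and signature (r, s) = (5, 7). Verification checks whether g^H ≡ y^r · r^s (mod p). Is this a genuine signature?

Left side g^H mod p:
Squares mod 89: 16^1≡16, 16^2≡78, 16^4≡32, 16^8≡45, 16^16≡67, 16^32≡39, 16^64≡8
75 = 64 + 8 + 2 + 1, so 16^75 ≡ 8·45·78·16 ≡ 8 (mod 89)
Right side y^r · r^s mod p:
Squares mod 89: 67^1≡67, 67^2≡39, 67^4≡8
5 = 4 + 1, so 67^5 ≡ 8·67 ≡ 2 (mod 89)
Squares mod 89: 5^1≡5, 5^2≡25, 5^4≡2
7 = 4 + 2 + 1, so 5^7 ≡ 2·25·5 ≡ 72 (mod 89)
2·72 = 144 ≡ 55 (mod 89)
8 ≠ 55, so verification fails.

forged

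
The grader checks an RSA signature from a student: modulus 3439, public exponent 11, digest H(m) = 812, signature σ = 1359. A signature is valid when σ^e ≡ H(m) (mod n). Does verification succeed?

passes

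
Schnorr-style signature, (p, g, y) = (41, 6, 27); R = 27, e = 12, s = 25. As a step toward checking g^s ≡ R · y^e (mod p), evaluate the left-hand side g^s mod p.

14

6^2 = 36
6^4 ≡ 36^2 = 1296 ≡ 25
6^8 ≡ 25^2 = 625 ≡ 10
6^16 ≡ 10^2 = 100 ≡ 18
25 = 16 + 8 + 1, so 6^25 ≡ 18·10·6 ≡ 14 (mod 41)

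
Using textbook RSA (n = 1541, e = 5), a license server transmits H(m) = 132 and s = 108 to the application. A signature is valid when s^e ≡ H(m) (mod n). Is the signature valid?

s^2 ≡ 108^2 = 11664 ≡ 877
s^4 ≡ 877^2 = 769129 ≡ 170
5 = 4 + 1, so s^5 ≡ 170·108 ≡ 1409 (mod 1541)
1409 ≠ 132, so verification fails.

invalid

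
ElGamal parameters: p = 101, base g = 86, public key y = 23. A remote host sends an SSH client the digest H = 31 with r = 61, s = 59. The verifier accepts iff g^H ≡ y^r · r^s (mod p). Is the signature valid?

Left side g^H mod p:
86^2 = 7396 ≡ 23
86^4 ≡ 23^2 = 529 ≡ 24
86^8 ≡ 24^2 = 576 ≡ 71
86^16 ≡ 71^2 = 5041 ≡ 92
31 = 16 + 8 + 4 + 2 + 1, so 86^31 ≡ 92·71·24·23·86 ≡ 35 (mod 101)
Right side y^r · r^s mod p:
23^2 = 529 ≡ 24
23^4 ≡ 24^2 = 576 ≡ 71
23^8 ≡ 71^2 = 5041 ≡ 92
23^16 ≡ 92^2 = 8464 ≡ 81
23^32 ≡ 81^2 = 6561 ≡ 97
61 = 32 + 16 + 8 + 4 + 1, so 23^61 ≡ 97·81·92·71·23 ≡ 82 (mod 101)
61^2 = 3721 ≡ 85
61^4 ≡ 85^2 = 7225 ≡ 54
61^8 ≡ 54^2 = 2916 ≡ 88
61^16 ≡ 88^2 = 7744 ≡ 68
61^32 ≡ 68^2 = 4624 ≡ 79
59 = 32 + 16 + 8 + 2 + 1, so 61^59 ≡ 79·68·88·85·61 ≡ 86 (mod 101)
82·86 = 7052 ≡ 83 (mod 101)
35 ≠ 83, so verification fails.

invalid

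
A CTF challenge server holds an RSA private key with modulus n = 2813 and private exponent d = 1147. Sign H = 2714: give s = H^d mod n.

2622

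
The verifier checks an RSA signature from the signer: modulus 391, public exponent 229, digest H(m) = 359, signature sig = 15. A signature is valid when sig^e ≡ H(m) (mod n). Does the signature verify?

sig^2 ≡ 15^2 = 225
sig^4 ≡ 225^2 = 50625 ≡ 186
sig^8 ≡ 186^2 = 34596 ≡ 188
sig^16 ≡ 188^2 = 35344 ≡ 154
sig^32 ≡ 154^2 = 23716 ≡ 256
sig^64 ≡ 256^2 = 65536 ≡ 239
sig^128 ≡ 239^2 = 57121 ≡ 35
229 = 128 + 64 + 32 + 4 + 1, so sig^229 ≡ 35·239·256·186·15 ≡ 359 (mod 391)
sig^229 mod 391 = 359 matches H(m).

verifies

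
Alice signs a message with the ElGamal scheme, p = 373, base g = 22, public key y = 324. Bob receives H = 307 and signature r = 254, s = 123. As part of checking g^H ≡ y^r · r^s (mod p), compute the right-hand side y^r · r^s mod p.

324^2 = 104976 ≡ 163
324^4 ≡ 163^2 = 26569 ≡ 86
324^8 ≡ 86^2 = 7396 ≡ 309
324^16 ≡ 309^2 = 95481 ≡ 366
324^32 ≡ 366^2 = 133956 ≡ 49
324^64 ≡ 49^2 = 2401 ≡ 163
324^128 ≡ 163^2 = 26569 ≡ 86
254 = 128 + 64 + 32 + 16 + 8 + 4 + 2, so 324^254 ≡ 86·163·49·366·309·86·163 ≡ 217 (mod 373)
254^2 = 64516 ≡ 360
254^4 ≡ 360^2 = 129600 ≡ 169
254^8 ≡ 169^2 = 28561 ≡ 213
254^16 ≡ 213^2 = 45369 ≡ 236
254^32 ≡ 236^2 = 55696 ≡ 119
254^64 ≡ 119^2 = 14161 ≡ 360
123 = 64 + 32 + 16 + 8 + 2 + 1, so 254^123 ≡ 360·119·236·213·360·254 ≡ 210 (mod 373)
y^r · r^s ≡ 217·210 = 45570 ≡ 64 (mod 373)

64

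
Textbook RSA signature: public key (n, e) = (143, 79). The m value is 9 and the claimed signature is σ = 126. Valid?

yes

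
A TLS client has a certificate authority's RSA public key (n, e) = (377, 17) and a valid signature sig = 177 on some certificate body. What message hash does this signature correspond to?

Squares mod 377: sig^1≡177, sig^2≡38, sig^4≡313, sig^8≡326, sig^16≡339
17 = 16 + 1, so sig^17 ≡ 339·177 ≡ 60 (mod 377)

60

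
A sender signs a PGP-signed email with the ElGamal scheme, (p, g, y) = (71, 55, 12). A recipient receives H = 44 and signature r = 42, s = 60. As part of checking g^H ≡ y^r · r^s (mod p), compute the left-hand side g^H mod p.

55^44 mod 71 = 2

2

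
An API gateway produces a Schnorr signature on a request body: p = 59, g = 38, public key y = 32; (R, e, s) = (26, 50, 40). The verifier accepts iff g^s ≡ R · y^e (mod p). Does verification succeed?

g^s mod p:
38^2 = 1444 ≡ 28
38^4 ≡ 28^2 = 784 ≡ 17
38^8 ≡ 17^2 = 289 ≡ 53
38^16 ≡ 53^2 = 2809 ≡ 36
38^32 ≡ 36^2 = 1296 ≡ 57
40 = 32 + 8, so 38^40 ≡ 57·53 ≡ 12 (mod 59)
R · y^e mod p:
32^2 = 1024 ≡ 21
32^4 ≡ 21^2 = 441 ≡ 28
32^8 ≡ 28^2 = 784 ≡ 17
32^16 ≡ 17^2 = 289 ≡ 53
32^32 ≡ 53^2 = 2809 ≡ 36
50 = 32 + 16 + 2, so 32^50 ≡ 36·53·21 ≡ 7 (mod 59)
26·7 = 182 ≡ 5 (mod 59)
12 ≠ 5; the check fails.

fails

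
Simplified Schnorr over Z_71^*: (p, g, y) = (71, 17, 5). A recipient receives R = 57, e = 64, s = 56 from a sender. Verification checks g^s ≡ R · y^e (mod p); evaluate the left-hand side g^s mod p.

54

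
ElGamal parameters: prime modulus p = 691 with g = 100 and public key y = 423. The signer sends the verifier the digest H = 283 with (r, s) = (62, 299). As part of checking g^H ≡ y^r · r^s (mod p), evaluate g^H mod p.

100^283 mod 691 = 345

345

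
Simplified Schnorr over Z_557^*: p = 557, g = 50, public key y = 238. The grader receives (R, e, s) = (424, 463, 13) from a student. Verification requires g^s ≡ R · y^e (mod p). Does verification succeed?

g^s mod p:
50^2 = 2500 ≡ 272
50^4 ≡ 272^2 = 73984 ≡ 460
50^8 ≡ 460^2 = 211600 ≡ 497
13 = 8 + 4 + 1, so 50^13 ≡ 497·460·50 ≡ 246 (mod 557)
R · y^e mod p:
238^2 = 56644 ≡ 387
238^4 ≡ 387^2 = 149769 ≡ 493
238^8 ≡ 493^2 = 243049 ≡ 197
238^16 ≡ 197^2 = 38809 ≡ 376
238^32 ≡ 376^2 = 141376 ≡ 455
238^64 ≡ 455^2 = 207025 ≡ 378
238^128 ≡ 378^2 = 142884 ≡ 292
238^256 ≡ 292^2 = 85264 ≡ 43
463 = 256 + 128 + 64 + 8 + 4 + 2 + 1, so 238^463 ≡ 43·292·378·197·493·387·238 ≡ 338 (mod 557)
424·338 = 143312 ≡ 163 (mod 557)
246 ≠ 163; the check fails.

fails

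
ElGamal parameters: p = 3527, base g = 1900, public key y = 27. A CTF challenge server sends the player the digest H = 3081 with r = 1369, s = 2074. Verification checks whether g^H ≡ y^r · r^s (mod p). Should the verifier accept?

Left side g^H mod p:
1900^2 = 3610000 ≡ 1879
1900^4 ≡ 1879^2 = 3530641 ≡ 114
1900^8 ≡ 114^2 = 12996 ≡ 2415
1900^16 ≡ 2415^2 = 5832225 ≡ 2094
1900^32 ≡ 2094^2 = 4384836 ≡ 775
1900^64 ≡ 775^2 = 600625 ≡ 1035
1900^128 ≡ 1035^2 = 1071225 ≡ 2544
1900^256 ≡ 2544^2 = 6471936 ≡ 3418
1900^512 ≡ 3418^2 = 11682724 ≡ 1300
1900^1024 ≡ 1300^2 = 1690000 ≡ 567
1900^2048 ≡ 567^2 = 321489 ≡ 532
3081 = 2048 + 1024 + 8 + 1, so 1900^3081 ≡ 532·567·2415·1900 ≡ 1486 (mod 3527)
Right side y^r · r^s mod p:
27^2 = 729
27^4 ≡ 729^2 = 531441 ≡ 2391
27^8 ≡ 2391^2 = 5716881 ≡ 3141
27^16 ≡ 3141^2 = 9865881 ≡ 862
27^32 ≡ 862^2 = 743044 ≡ 2374
27^64 ≡ 2374^2 = 5635876 ≡ 3257
27^128 ≡ 3257^2 = 10608049 ≡ 2360
27^256 ≡ 2360^2 = 5569600 ≡ 467
27^512 ≡ 467^2 = 218089 ≡ 2942
27^1024 ≡ 2942^2 = 8655364 ≡ 106
1369 = 1024 + 256 + 64 + 16 + 8 + 1, so 27^1369 ≡ 106·467·3257·862·3141·27 ≡ 2754 (mod 3527)
1369^2 = 1874161 ≡ 1324
1369^4 ≡ 1324^2 = 1752976 ≡ 57
1369^8 ≡ 57^2 = 3249
1369^16 ≡ 3249^2 = 10556001 ≡ 3217
1369^32 ≡ 3217^2 = 10349089 ≡ 871
1369^64 ≡ 871^2 = 758641 ≡ 336
1369^128 ≡ 336^2 = 112896 ≡ 32
1369^256 ≡ 32^2 = 1024
1369^512 ≡ 1024^2 = 1048576 ≡ 1057
1369^1024 ≡ 1057^2 = 1117249 ≡ 2717
1369^2048 ≡ 2717^2 = 7382089 ≡ 78
2074 = 2048 + 16 + 8 + 2, so 1369^2074 ≡ 78·3217·3249·1324 ≡ 2065 (mod 3527)
2754·2065 = 5687010 ≡ 1486 (mod 3527)
1486 ≡ 1486 (mod 3527), so the signature is genuine.

accept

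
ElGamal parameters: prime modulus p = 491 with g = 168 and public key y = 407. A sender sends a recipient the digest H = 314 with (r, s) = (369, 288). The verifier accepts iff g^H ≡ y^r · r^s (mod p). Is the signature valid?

Left side g^H mod p:
168^2 = 28224 ≡ 237
168^4 ≡ 237^2 = 56169 ≡ 195
168^8 ≡ 195^2 = 38025 ≡ 218
168^16 ≡ 218^2 = 47524 ≡ 388
168^32 ≡ 388^2 = 150544 ≡ 298
168^64 ≡ 298^2 = 88804 ≡ 424
168^128 ≡ 424^2 = 179776 ≡ 70
168^256 ≡ 70^2 = 4900 ≡ 481
314 = 256 + 32 + 16 + 8 + 2, so 168^314 ≡ 481·298·388·218·237 ≡ 341 (mod 491)
Right side y^r · r^s mod p:
407^2 = 165649 ≡ 182
407^4 ≡ 182^2 = 33124 ≡ 227
407^8 ≡ 227^2 = 51529 ≡ 465
407^16 ≡ 465^2 = 216225 ≡ 185
407^32 ≡ 185^2 = 34225 ≡ 346
407^64 ≡ 346^2 = 119716 ≡ 403
407^128 ≡ 403^2 = 162409 ≡ 379
407^256 ≡ 379^2 = 143641 ≡ 269
369 = 256 + 64 + 32 + 16 + 1, so 407^369 ≡ 269·403·346·185·407 ≡ 298 (mod 491)
369^2 = 136161 ≡ 154
369^4 ≡ 154^2 = 23716 ≡ 148
369^8 ≡ 148^2 = 21904 ≡ 300
369^16 ≡ 300^2 = 90000 ≡ 147
369^32 ≡ 147^2 = 21609 ≡ 5
369^64 ≡ 5^2 = 25
369^128 ≡ 25^2 = 625 ≡ 134
369^256 ≡ 134^2 = 17956 ≡ 280
288 = 256 + 32, so 369^288 ≡ 280·5 ≡ 418 (mod 491)
298·418 = 124564 ≡ 341 (mod 491)
341 ≡ 341 (mod 491), so the signature is genuine.

valid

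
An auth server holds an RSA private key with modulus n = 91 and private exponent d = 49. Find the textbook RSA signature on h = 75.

h^2 ≡ 75^2 = 5625 ≡ 74
h^4 ≡ 74^2 = 5476 ≡ 16
h^8 ≡ 16^2 = 256 ≡ 74
h^16 ≡ 74^2 = 5476 ≡ 16
h^32 ≡ 16^2 = 256 ≡ 74
49 = 32 + 16 + 1, so h^49 ≡ 74·16·75 ≡ 75 (mod 91)

75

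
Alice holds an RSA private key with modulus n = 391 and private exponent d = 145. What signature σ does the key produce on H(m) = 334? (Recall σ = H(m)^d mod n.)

(H(m))^2 ≡ 334^2 = 111556 ≡ 121
(H(m))^4 ≡ 121^2 = 14641 ≡ 174
(H(m))^8 ≡ 174^2 = 30276 ≡ 169
(H(m))^16 ≡ 169^2 = 28561 ≡ 18
(H(m))^32 ≡ 18^2 = 324
(H(m))^64 ≡ 324^2 = 104976 ≡ 188
(H(m))^128 ≡ 188^2 = 35344 ≡ 154
145 = 128 + 16 + 1, so (H(m))^145 ≡ 154·18·334 ≡ 351 (mod 391)

351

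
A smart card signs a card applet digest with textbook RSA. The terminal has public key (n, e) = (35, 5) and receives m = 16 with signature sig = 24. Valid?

no

sig^2 ≡ 24^2 = 576 ≡ 16
sig^4 ≡ 16^2 = 256 ≡ 11
5 = 4 + 1, so sig^5 ≡ 11·24 ≡ 19 (mod 35)
19 ≠ 16, so verification fails.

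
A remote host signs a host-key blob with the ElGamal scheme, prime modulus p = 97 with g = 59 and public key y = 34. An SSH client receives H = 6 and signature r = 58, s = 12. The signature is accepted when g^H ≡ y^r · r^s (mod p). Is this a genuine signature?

Left side g^H mod p:
59^2 = 3481 ≡ 86
59^4 ≡ 86^2 = 7396 ≡ 24
6 = 4 + 2, so 59^6 ≡ 24·86 ≡ 27 (mod 97)
Right side y^r · r^s mod p:
34^2 = 1156 ≡ 89
34^4 ≡ 89^2 = 7921 ≡ 64
34^8 ≡ 64^2 = 4096 ≡ 22
34^16 ≡ 22^2 = 484 ≡ 96
34^32 ≡ 96^2 = 9216 ≡ 1
58 = 32 + 16 + 8 + 2, so 34^58 ≡ 1·96·22·89 ≡ 79 (mod 97)
58^2 = 3364 ≡ 66
58^4 ≡ 66^2 = 4356 ≡ 88
58^8 ≡ 88^2 = 7744 ≡ 81
12 = 8 + 4, so 58^12 ≡ 81·88 ≡ 47 (mod 97)
79·47 = 3713 ≡ 27 (mod 97)
27 ≡ 27 (mod 97), so the signature is genuine.

genuine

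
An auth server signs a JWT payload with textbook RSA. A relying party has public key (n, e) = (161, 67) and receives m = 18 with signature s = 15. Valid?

Squares mod 161: s^1≡15, s^2≡64, s^4≡71, s^8≡50, s^16≡85, s^32≡141, s^64≡78
67 = 64 + 2 + 1, so s^67 ≡ 78·64·15 ≡ 15 (mod 161)
s^67 mod 161 = 15, but m = 18.

no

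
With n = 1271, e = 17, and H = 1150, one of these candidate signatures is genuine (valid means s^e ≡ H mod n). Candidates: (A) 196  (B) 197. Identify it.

B

Candidate A: Squares mod 1271: 196^1≡196, 196^2≡286, 196^4≡452, 196^8≡944, 196^16≡165; 17 = 16 + 1, so 196^17 ≡ 165·196 ≡ 565 (mod 1271)
Candidate B: Squares mod 1271: 197^1≡197, 197^2≡679, 197^4≡939, 197^8≡918, 197^16≡51; 17 = 16 + 1, so 197^17 ≡ 51·197 ≡ 1150 (mod 1271)
  → matches H = 1150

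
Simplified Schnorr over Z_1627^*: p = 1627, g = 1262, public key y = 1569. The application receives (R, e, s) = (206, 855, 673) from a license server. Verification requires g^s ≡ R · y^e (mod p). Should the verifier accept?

g^s mod p:
1262^2 = 1592644 ≡ 1438
1262^4 ≡ 1438^2 = 2067844 ≡ 1554
1262^8 ≡ 1554^2 = 2414916 ≡ 448
1262^16 ≡ 448^2 = 200704 ≡ 583
1262^32 ≡ 583^2 = 339889 ≡ 1473
1262^64 ≡ 1473^2 = 2169729 ≡ 938
1262^128 ≡ 938^2 = 879844 ≡ 1264
1262^256 ≡ 1264^2 = 1597696 ≡ 1609
1262^512 ≡ 1609^2 = 2588881 ≡ 324
673 = 512 + 128 + 32 + 1, so 1262^673 ≡ 324·1264·1473·1262 ≡ 683 (mod 1627)
R · y^e mod p:
1569^2 = 2461761 ≡ 110
1569^4 ≡ 110^2 = 12100 ≡ 711
1569^8 ≡ 711^2 = 505521 ≡ 1151
1569^16 ≡ 1151^2 = 1324801 ≡ 423
1569^32 ≡ 423^2 = 178929 ≡ 1586
1569^64 ≡ 1586^2 = 2515396 ≡ 54
1569^128 ≡ 54^2 = 2916 ≡ 1289
1569^256 ≡ 1289^2 = 1661521 ≡ 354
1569^512 ≡ 354^2 = 125316 ≡ 37
855 = 512 + 256 + 64 + 16 + 4 + 2 + 1, so 1569^855 ≡ 37·354·54·423·711·110·1569 ≡ 880 (mod 1627)
206·880 = 181280 ≡ 683 (mod 1627)
683 ≡ 683 (mod 1627); signature holds.

accept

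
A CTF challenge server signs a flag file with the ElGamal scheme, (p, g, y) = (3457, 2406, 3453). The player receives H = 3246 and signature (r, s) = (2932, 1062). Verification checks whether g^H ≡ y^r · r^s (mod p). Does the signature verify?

verifies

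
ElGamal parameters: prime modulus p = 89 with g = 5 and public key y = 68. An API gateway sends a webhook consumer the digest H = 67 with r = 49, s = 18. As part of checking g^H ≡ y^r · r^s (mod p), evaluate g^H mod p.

84

Squares mod 89: 5^1≡5, 5^2≡25, 5^4≡2, 5^8≡4, 5^16≡16, 5^32≡78, 5^64≡32
67 = 64 + 2 + 1, so 5^67 ≡ 32·25·5 ≡ 84 (mod 89)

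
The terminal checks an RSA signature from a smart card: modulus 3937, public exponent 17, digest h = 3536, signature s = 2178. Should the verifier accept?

s^2 ≡ 2178^2 = 4743684 ≡ 3536
s^4 ≡ 3536^2 = 12503296 ≡ 3321
s^8 ≡ 3321^2 = 11029041 ≡ 1504
s^16 ≡ 1504^2 = 2262016 ≡ 2178
17 = 16 + 1, so s^17 ≡ 2178·2178 ≡ 3536 (mod 3937)
Since 3536 equals the digest 3536, verification succeeds.

accept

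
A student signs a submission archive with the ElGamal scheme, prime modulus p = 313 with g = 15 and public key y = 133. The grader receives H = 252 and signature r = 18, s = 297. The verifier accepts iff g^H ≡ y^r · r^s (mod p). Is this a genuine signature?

forged

Left side g^H mod p:
Squares mod 313: 15^1≡15, 15^2≡225, 15^4≡232, 15^8≡301, 15^16≡144, 15^32≡78, 15^64≡137, 15^128≡302
252 = 128 + 64 + 32 + 16 + 8 + 4, so 15^252 ≡ 302·137·78·144·301·232 ≡ 269 (mod 313)
Right side y^r · r^s mod p:
Squares mod 313: 133^1≡133, 133^2≡161, 133^4≡255, 133^8≡234, 133^16≡294
18 = 16 + 2, so 133^18 ≡ 294·161 ≡ 71 (mod 313)
Squares mod 313: 18^1≡18, 18^2≡11, 18^4≡121, 18^8≡243, 18^16≡205, 18^32≡83, 18^64≡3, 18^128≡9, 18^256≡81
297 = 256 + 32 + 8 + 1, so 18^297 ≡ 81·83·243·18 ≡ 52 (mod 313)
71·52 = 3692 ≡ 249 (mod 313)
269 ≠ 249, so verification fails.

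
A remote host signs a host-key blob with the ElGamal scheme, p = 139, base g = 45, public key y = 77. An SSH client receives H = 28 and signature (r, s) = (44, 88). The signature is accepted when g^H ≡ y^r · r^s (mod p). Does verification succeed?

fails

Left side g^H mod p:
45^2 = 2025 ≡ 79
45^4 ≡ 79^2 = 6241 ≡ 125
45^8 ≡ 125^2 = 15625 ≡ 57
45^16 ≡ 57^2 = 3249 ≡ 52
28 = 16 + 8 + 4, so 45^28 ≡ 52·57·125 ≡ 65 (mod 139)
Right side y^r · r^s mod p:
77^2 = 5929 ≡ 91
77^4 ≡ 91^2 = 8281 ≡ 80
77^8 ≡ 80^2 = 6400 ≡ 6
77^16 ≡ 6^2 = 36
77^32 ≡ 36^2 = 1296 ≡ 45
44 = 32 + 8 + 4, so 77^44 ≡ 45·6·80 ≡ 55 (mod 139)
44^2 = 1936 ≡ 129
44^4 ≡ 129^2 = 16641 ≡ 100
44^8 ≡ 100^2 = 10000 ≡ 131
44^16 ≡ 131^2 = 17161 ≡ 64
44^32 ≡ 64^2 = 4096 ≡ 65
44^64 ≡ 65^2 = 4225 ≡ 55
88 = 64 + 16 + 8, so 44^88 ≡ 55·64·131 ≡ 57 (mod 139)
55·57 = 3135 ≡ 77 (mod 139)
65 ≠ 77, so verification fails.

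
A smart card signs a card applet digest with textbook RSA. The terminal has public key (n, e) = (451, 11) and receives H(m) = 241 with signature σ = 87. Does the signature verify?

verifies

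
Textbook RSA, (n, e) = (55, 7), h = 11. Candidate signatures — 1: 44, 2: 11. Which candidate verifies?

2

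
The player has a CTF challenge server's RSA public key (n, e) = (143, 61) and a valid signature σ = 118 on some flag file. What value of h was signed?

Squares mod 143: σ^1≡118, σ^2≡53, σ^4≡92, σ^8≡27, σ^16≡14, σ^32≡53
61 = 32 + 16 + 8 + 4 + 1, so σ^61 ≡ 53·14·27·92·118 ≡ 118 (mod 143)

118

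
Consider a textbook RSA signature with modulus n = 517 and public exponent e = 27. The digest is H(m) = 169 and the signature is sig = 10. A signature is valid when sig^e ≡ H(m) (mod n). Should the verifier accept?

reject

Squares mod 517: sig^1≡10, sig^2≡100, sig^4≡177, sig^8≡309, sig^16≡353
27 = 16 + 8 + 2 + 1, so sig^27 ≡ 353·309·100·10 ≡ 340 (mod 517)
sig^27 mod 517 = 340, but H(m) = 169.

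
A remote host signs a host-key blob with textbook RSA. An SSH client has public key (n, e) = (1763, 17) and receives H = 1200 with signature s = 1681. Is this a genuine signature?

Squares mod 1763: s^1≡1681, s^2≡1435, s^4≡41, s^8≡1681, s^16≡1435
17 = 16 + 1, so s^17 ≡ 1435·1681 ≡ 451 (mod 1763)
s^17 mod 1763 = 451, but H = 1200.

forged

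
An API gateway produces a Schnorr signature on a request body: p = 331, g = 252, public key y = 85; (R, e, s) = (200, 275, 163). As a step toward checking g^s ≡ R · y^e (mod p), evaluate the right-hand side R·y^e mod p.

200

85^2 = 7225 ≡ 274
85^4 ≡ 274^2 = 75076 ≡ 270
85^8 ≡ 270^2 = 72900 ≡ 80
85^16 ≡ 80^2 = 6400 ≡ 111
85^32 ≡ 111^2 = 12321 ≡ 74
85^64 ≡ 74^2 = 5476 ≡ 180
85^128 ≡ 180^2 = 32400 ≡ 293
85^256 ≡ 293^2 = 85849 ≡ 120
275 = 256 + 16 + 2 + 1, so 85^275 ≡ 120·111·274·85 ≡ 1 (mod 331)
R · y^e ≡ 200·1 = 200 ≡ 200 (mod 331)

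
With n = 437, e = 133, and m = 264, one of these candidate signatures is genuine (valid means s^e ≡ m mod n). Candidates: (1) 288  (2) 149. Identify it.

2

Candidate 1: Squares mod 437: 288^1≡288, 288^2≡351, 288^4≡404, 288^8≡215, 288^16≡340, 288^32≡232, 288^64≡73, 288^128≡85; 133 = 128 + 4 + 1, so 288^133 ≡ 85·404·288 ≡ 173 (mod 437)
Candidate 2: Squares mod 437: 149^1≡149, 149^2≡351, 149^4≡404, 149^8≡215, 149^16≡340, 149^32≡232, 149^64≡73, 149^128≡85; 133 = 128 + 4 + 1, so 149^133 ≡ 85·404·149 ≡ 264 (mod 437)
  → matches m = 264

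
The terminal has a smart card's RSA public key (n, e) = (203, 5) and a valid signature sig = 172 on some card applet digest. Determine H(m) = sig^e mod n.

142

sig^2 ≡ 172^2 = 29584 ≡ 149
sig^4 ≡ 149^2 = 22201 ≡ 74
5 = 4 + 1, so sig^5 ≡ 74·172 ≡ 142 (mod 203)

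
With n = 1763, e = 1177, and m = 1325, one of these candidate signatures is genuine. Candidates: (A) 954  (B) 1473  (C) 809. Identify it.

C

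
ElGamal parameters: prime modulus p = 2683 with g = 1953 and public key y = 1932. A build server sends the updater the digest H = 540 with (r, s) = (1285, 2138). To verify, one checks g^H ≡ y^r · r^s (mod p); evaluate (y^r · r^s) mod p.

1932^2 = 3732624 ≡ 571
1932^4 ≡ 571^2 = 326041 ≡ 1398
1932^8 ≡ 1398^2 = 1954404 ≡ 1180
1932^16 ≡ 1180^2 = 1392400 ≡ 2606
1932^32 ≡ 2606^2 = 6791236 ≡ 563
1932^64 ≡ 563^2 = 316969 ≡ 375
1932^128 ≡ 375^2 = 140625 ≡ 1109
1932^256 ≡ 1109^2 = 1229881 ≡ 1067
1932^512 ≡ 1067^2 = 1138489 ≡ 897
1932^1024 ≡ 897^2 = 804609 ≡ 2392
1285 = 1024 + 256 + 4 + 1, so 1932^1285 ≡ 2392·1067·1398·1932 ≡ 2078 (mod 2683)
1285^2 = 1651225 ≡ 1180
1285^4 ≡ 1180^2 = 1392400 ≡ 2606
1285^8 ≡ 2606^2 = 6791236 ≡ 563
1285^16 ≡ 563^2 = 316969 ≡ 375
1285^32 ≡ 375^2 = 140625 ≡ 1109
1285^64 ≡ 1109^2 = 1229881 ≡ 1067
1285^128 ≡ 1067^2 = 1138489 ≡ 897
1285^256 ≡ 897^2 = 804609 ≡ 2392
1285^512 ≡ 2392^2 = 5721664 ≡ 1508
1285^1024 ≡ 1508^2 = 2274064 ≡ 1563
1285^2048 ≡ 1563^2 = 2442969 ≡ 1439
2138 = 2048 + 64 + 16 + 8 + 2, so 1285^2138 ≡ 1439·1067·375·563·1180 ≡ 2369 (mod 2683)
y^r · r^s ≡ 2078·2369 = 4922782 ≡ 2160 (mod 2683)

2160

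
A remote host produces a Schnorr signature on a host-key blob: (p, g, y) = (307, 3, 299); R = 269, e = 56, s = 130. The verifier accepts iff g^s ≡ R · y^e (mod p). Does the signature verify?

g^s mod p:
3^130 mod 307 = 299
R · y^e mod p:
299^56 mod 307 = 81
269·81 = 21789 ≡ 299 (mod 307)
299 ≡ 299 (mod 307); signature holds.

verifies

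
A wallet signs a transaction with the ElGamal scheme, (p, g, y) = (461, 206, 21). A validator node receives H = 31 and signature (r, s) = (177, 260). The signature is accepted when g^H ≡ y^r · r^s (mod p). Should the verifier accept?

reject

Left side g^H mod p:
206^31 mod 461 = 119
Right side y^r · r^s mod p:
21^177 mod 461 = 294
177^260 mod 461 = 30
294·30 = 8820 ≡ 61 (mod 461)
119 ≠ 61, so verification fails.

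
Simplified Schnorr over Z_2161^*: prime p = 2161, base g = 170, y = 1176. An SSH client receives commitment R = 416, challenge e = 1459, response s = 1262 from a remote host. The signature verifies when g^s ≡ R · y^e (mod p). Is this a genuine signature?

forged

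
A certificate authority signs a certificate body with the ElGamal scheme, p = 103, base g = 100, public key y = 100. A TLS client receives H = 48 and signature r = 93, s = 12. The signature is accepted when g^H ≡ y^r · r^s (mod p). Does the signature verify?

verifies

Left side g^H mod p:
100^2 = 10000 ≡ 9
100^4 ≡ 9^2 = 81
100^8 ≡ 81^2 = 6561 ≡ 72
100^16 ≡ 72^2 = 5184 ≡ 34
100^32 ≡ 34^2 = 1156 ≡ 23
48 = 32 + 16, so 100^48 ≡ 23·34 ≡ 61 (mod 103)
Right side y^r · r^s mod p:
100^2 = 10000 ≡ 9
100^4 ≡ 9^2 = 81
100^8 ≡ 81^2 = 6561 ≡ 72
100^16 ≡ 72^2 = 5184 ≡ 34
100^32 ≡ 34^2 = 1156 ≡ 23
100^64 ≡ 23^2 = 529 ≡ 14
93 = 64 + 16 + 8 + 4 + 1, so 100^93 ≡ 14·34·72·81·100 ≡ 72 (mod 103)
93^2 = 8649 ≡ 100
93^4 ≡ 100^2 = 10000 ≡ 9
93^8 ≡ 9^2 = 81
12 = 8 + 4, so 93^12 ≡ 81·9 ≡ 8 (mod 103)
72·8 = 576 ≡ 61 (mod 103)
61 ≡ 61 (mod 103), so the signature is genuine.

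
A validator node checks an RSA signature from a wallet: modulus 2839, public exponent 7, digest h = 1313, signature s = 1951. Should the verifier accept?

s^2 ≡ 1951^2 = 3806401 ≡ 2141
s^4 ≡ 2141^2 = 4583881 ≡ 1735
7 = 4 + 2 + 1, so s^7 ≡ 1735·2141·1951 ≡ 1313 (mod 2839)
s^7 mod 2839 = 1313 matches h.

accept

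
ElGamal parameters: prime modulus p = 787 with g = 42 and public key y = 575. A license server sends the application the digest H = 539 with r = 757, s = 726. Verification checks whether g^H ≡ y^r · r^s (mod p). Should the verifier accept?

Left side g^H mod p:
42^2 = 1764 ≡ 190
42^4 ≡ 190^2 = 36100 ≡ 685
42^8 ≡ 685^2 = 469225 ≡ 173
42^16 ≡ 173^2 = 29929 ≡ 23
42^32 ≡ 23^2 = 529
42^64 ≡ 529^2 = 279841 ≡ 456
42^128 ≡ 456^2 = 207936 ≡ 168
42^256 ≡ 168^2 = 28224 ≡ 679
42^512 ≡ 679^2 = 461041 ≡ 646
539 = 512 + 16 + 8 + 2 + 1, so 42^539 ≡ 646·23·173·190·42 ≡ 676 (mod 787)
Right side y^r · r^s mod p:
575^2 = 330625 ≡ 85
575^4 ≡ 85^2 = 7225 ≡ 142
575^8 ≡ 142^2 = 20164 ≡ 489
575^16 ≡ 489^2 = 239121 ≡ 660
575^32 ≡ 660^2 = 435600 ≡ 389
575^64 ≡ 389^2 = 151321 ≡ 217
575^128 ≡ 217^2 = 47089 ≡ 656
575^256 ≡ 656^2 = 430336 ≡ 634
575^512 ≡ 634^2 = 401956 ≡ 586
757 = 512 + 128 + 64 + 32 + 16 + 4 + 1, so 575^757 ≡ 586·656·217·389·660·142·575 ≡ 769 (mod 787)
757^2 = 573049 ≡ 113
757^4 ≡ 113^2 = 12769 ≡ 177
757^8 ≡ 177^2 = 31329 ≡ 636
757^16 ≡ 636^2 = 404496 ≡ 765
757^32 ≡ 765^2 = 585225 ≡ 484
757^64 ≡ 484^2 = 234256 ≡ 517
757^128 ≡ 517^2 = 267289 ≡ 496
757^256 ≡ 496^2 = 246016 ≡ 472
757^512 ≡ 472^2 = 222784 ≡ 63
726 = 512 + 128 + 64 + 16 + 4 + 2, so 757^726 ≡ 63·496·517·765·177·113 ≡ 148 (mod 787)
769·148 = 113812 ≡ 484 (mod 787)
676 ≠ 484, so verification fails.

reject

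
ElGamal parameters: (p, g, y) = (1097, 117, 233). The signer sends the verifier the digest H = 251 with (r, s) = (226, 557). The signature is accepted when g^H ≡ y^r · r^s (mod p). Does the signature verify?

does not verify

Left side g^H mod p:
Squares mod 1097: 117^1≡117, 117^2≡525, 117^4≡278, 117^8≡494, 117^16≡502, 117^32≡791, 117^64≡391, 117^128≡398
251 = 128 + 64 + 32 + 16 + 8 + 2 + 1, so 117^251 ≡ 398·391·791·502·494·525·117 ≡ 56 (mod 1097)
Right side y^r · r^s mod p:
Squares mod 1097: 233^1≡233, 233^2≡536, 233^4≡979, 233^8≡760, 233^16≡578, 233^32≡596, 233^64≡885, 233^128≡1064
226 = 128 + 64 + 32 + 2, so 233^226 ≡ 1064·885·596·536 ≡ 464 (mod 1097)
Squares mod 1097: 226^1≡226, 226^2≡614, 226^4≡725, 226^8≡162, 226^16≡1013, 226^32≡474, 226^64≡888, 226^128≡898, 226^256≡109, 226^512≡911
557 = 512 + 32 + 8 + 4 + 1, so 226^557 ≡ 911·474·162·725·226 ≡ 686 (mod 1097)
464·686 = 318304 ≡ 174 (mod 1097)
56 ≠ 174, so verification fails.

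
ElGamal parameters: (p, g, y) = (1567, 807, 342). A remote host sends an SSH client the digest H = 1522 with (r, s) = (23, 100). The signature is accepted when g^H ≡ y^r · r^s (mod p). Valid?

no

Left side g^H mod p:
807^2 = 651249 ≡ 944
807^4 ≡ 944^2 = 891136 ≡ 1080
807^8 ≡ 1080^2 = 1166400 ≡ 552
807^16 ≡ 552^2 = 304704 ≡ 706
807^32 ≡ 706^2 = 498436 ≡ 130
807^64 ≡ 130^2 = 16900 ≡ 1230
807^128 ≡ 1230^2 = 1512900 ≡ 745
807^256 ≡ 745^2 = 555025 ≡ 307
807^512 ≡ 307^2 = 94249 ≡ 229
807^1024 ≡ 229^2 = 52441 ≡ 730
1522 = 1024 + 256 + 128 + 64 + 32 + 16 + 2, so 807^1522 ≡ 730·307·745·1230·130·706·944 ≡ 811 (mod 1567)
Right side y^r · r^s mod p:
342^2 = 116964 ≡ 1006
342^4 ≡ 1006^2 = 1012036 ≡ 1321
342^8 ≡ 1321^2 = 1745041 ≡ 970
342^16 ≡ 970^2 = 940900 ≡ 700
23 = 16 + 4 + 2 + 1, so 342^23 ≡ 700·1321·1006·342 ≡ 565 (mod 1567)
23^2 = 529
23^4 ≡ 529^2 = 279841 ≡ 915
23^8 ≡ 915^2 = 837225 ≡ 447
23^16 ≡ 447^2 = 199809 ≡ 800
23^32 ≡ 800^2 = 640000 ≡ 664
23^64 ≡ 664^2 = 440896 ≡ 569
100 = 64 + 32 + 4, so 23^100 ≡ 569·664·915 ≡ 1069 (mod 1567)
565·1069 = 603985 ≡ 690 (mod 1567)
811 ≠ 690, so verification fails.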